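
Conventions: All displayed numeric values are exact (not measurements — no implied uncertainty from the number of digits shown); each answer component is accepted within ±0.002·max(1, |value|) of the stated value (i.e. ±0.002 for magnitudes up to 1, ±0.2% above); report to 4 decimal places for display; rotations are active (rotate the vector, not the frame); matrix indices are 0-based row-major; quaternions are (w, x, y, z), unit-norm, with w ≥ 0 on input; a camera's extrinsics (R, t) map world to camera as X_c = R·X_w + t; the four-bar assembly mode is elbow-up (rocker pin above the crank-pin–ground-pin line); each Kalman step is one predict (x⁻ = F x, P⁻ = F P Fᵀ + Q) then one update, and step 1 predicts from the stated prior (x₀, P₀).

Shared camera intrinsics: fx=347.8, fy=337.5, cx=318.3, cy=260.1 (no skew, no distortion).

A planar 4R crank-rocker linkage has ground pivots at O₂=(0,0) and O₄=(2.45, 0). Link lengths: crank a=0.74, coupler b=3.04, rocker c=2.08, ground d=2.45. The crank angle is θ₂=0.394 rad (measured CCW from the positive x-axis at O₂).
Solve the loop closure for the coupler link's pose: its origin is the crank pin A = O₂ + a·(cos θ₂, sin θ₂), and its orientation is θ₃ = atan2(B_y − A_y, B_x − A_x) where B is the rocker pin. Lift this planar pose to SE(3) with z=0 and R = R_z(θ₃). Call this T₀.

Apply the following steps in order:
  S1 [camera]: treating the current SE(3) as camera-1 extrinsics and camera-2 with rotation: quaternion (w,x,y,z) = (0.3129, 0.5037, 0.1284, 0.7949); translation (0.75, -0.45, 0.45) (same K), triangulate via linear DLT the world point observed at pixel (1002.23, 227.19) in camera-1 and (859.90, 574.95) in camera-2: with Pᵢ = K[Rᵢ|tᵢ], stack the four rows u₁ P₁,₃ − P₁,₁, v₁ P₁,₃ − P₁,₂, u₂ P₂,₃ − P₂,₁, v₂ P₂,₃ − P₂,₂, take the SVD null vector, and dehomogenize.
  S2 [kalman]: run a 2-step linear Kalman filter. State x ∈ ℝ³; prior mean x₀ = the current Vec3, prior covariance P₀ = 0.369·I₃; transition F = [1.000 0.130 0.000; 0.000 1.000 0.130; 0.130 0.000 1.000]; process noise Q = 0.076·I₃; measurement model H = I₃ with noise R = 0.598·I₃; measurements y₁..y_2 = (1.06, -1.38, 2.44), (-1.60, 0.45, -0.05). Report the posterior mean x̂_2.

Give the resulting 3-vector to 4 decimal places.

result = (-0.0025, -0.6001, 1.2043)

source (fourbar_fk): coupler pose = R=[0.8423 -0.5390 0.0000; 0.5390 0.8423 0.0000; 0.0000 0.0000 1.0000], t=(0.6833, 0.2841, 0.0000)
after S1 (triangulate): (1.2213, -1.2594, 1.2158)
after S2 (kf_track): (-0.0025, -0.6001, 1.2043)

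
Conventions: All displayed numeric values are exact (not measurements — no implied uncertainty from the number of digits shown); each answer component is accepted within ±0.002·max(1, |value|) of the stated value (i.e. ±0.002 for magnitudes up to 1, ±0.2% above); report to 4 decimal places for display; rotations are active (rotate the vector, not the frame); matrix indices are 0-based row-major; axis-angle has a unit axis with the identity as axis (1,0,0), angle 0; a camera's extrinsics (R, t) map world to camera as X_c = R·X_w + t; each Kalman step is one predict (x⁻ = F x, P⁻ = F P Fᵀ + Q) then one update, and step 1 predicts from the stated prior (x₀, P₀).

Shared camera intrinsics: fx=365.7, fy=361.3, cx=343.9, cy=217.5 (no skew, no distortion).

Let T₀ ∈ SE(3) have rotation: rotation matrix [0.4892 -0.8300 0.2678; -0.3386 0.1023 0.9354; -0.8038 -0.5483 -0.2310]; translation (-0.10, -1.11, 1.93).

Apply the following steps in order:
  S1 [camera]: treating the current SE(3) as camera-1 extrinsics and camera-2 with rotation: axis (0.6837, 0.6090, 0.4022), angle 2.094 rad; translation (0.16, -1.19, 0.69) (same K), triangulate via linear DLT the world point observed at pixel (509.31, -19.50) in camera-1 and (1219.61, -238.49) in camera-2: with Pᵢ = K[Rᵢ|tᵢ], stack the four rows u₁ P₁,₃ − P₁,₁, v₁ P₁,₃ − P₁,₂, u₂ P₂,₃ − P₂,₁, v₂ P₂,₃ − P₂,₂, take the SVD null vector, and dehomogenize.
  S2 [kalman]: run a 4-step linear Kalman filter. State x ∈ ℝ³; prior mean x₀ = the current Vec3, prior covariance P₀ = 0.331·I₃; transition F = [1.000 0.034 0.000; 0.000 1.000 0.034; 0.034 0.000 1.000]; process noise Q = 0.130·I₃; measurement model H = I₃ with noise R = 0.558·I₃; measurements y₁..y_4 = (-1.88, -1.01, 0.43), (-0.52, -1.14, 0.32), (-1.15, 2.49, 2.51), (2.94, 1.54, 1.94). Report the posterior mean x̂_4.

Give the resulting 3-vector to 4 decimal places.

result = (0.7193, 0.9936, 1.5517)

after S1 (triangulate): (0.8368, 0.0232, 0.7329)
after S2 (kf_track): (0.7193, 0.9936, 1.5517)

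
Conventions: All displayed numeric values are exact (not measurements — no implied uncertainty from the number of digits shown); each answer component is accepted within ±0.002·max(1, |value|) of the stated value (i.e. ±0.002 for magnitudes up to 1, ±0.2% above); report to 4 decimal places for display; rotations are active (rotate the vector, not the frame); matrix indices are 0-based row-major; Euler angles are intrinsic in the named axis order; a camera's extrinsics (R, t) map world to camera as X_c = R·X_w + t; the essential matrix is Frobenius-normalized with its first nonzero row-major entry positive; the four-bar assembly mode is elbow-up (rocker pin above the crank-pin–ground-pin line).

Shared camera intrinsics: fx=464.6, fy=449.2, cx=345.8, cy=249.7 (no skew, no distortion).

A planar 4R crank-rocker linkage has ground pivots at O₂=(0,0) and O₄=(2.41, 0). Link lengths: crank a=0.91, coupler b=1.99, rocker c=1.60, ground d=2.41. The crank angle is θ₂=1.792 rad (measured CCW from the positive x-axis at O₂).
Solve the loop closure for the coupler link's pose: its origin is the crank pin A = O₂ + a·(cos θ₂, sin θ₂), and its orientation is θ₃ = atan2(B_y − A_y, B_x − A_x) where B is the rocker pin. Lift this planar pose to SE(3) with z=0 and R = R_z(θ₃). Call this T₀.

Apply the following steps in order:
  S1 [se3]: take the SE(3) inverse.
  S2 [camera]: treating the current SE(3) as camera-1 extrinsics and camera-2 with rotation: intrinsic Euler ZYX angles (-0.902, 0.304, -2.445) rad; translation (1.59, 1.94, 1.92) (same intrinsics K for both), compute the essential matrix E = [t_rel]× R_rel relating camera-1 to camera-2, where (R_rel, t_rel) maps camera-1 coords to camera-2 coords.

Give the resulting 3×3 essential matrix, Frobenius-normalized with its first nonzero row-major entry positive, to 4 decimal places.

source (fourbar_fk): coupler pose = R=[0.9608 -0.2774 0.0000; 0.2774 0.9608 0.0000; 0.0000 0.0000 1.0000], t=(-0.1997, 0.8878, 0.0000)
after S1 (invert_se3): R=[0.9608 0.2774 0.0000; -0.2774 0.9608 0.0000; 0.0000 0.0000 1.0000], t=(-0.0545, -0.9084, 0.0000)
after S2 (essential): [0.0978 -0.2193 -0.6202; 0.2626 -0.2339 0.3255; -0.3860 0.4204 -0.0489]

matrix = [0.0978 -0.2193 -0.6202; 0.2626 -0.2339 0.3255; -0.3860 0.4204 -0.0489]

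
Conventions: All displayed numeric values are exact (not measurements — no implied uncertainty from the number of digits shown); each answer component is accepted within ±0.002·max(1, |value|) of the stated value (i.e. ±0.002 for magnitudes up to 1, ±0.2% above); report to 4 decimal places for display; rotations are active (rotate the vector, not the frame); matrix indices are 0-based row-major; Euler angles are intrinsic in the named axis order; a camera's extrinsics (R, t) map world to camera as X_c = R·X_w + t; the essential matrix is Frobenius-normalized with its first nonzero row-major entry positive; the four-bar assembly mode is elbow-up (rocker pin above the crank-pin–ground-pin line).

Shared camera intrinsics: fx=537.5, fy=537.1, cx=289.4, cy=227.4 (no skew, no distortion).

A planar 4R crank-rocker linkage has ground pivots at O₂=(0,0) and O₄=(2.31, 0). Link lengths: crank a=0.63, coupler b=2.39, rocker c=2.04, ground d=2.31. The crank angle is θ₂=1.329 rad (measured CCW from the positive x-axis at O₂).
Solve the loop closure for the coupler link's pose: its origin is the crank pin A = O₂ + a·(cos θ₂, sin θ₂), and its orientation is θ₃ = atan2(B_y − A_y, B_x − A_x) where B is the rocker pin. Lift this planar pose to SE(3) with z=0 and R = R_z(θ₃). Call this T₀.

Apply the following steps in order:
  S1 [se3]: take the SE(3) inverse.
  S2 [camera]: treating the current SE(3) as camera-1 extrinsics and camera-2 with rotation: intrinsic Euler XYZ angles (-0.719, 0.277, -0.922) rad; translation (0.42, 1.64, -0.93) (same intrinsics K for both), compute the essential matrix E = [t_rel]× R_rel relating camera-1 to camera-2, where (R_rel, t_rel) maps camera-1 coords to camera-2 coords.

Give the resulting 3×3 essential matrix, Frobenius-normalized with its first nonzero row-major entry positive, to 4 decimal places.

matrix = [0.1480 0.1145 -0.6137; 0.3376 -0.1040 0.3161; 0.5987 -0.0557 -0.0448]

source (fourbar_fk): coupler pose = R=[0.8059 -0.5920 0.0000; 0.5920 0.8059 0.0000; 0.0000 0.0000 1.0000], t=(0.1509, 0.6117, 0.0000)
after S1 (invert_se3): R=[0.8059 0.5920 0.0000; -0.5920 0.8059 0.0000; 0.0000 0.0000 1.0000], t=(-0.4837, -0.4036, 0.0000)
after S2 (essential): [0.1480 0.1145 -0.6137; 0.3376 -0.1040 0.3161; 0.5987 -0.0557 -0.0448]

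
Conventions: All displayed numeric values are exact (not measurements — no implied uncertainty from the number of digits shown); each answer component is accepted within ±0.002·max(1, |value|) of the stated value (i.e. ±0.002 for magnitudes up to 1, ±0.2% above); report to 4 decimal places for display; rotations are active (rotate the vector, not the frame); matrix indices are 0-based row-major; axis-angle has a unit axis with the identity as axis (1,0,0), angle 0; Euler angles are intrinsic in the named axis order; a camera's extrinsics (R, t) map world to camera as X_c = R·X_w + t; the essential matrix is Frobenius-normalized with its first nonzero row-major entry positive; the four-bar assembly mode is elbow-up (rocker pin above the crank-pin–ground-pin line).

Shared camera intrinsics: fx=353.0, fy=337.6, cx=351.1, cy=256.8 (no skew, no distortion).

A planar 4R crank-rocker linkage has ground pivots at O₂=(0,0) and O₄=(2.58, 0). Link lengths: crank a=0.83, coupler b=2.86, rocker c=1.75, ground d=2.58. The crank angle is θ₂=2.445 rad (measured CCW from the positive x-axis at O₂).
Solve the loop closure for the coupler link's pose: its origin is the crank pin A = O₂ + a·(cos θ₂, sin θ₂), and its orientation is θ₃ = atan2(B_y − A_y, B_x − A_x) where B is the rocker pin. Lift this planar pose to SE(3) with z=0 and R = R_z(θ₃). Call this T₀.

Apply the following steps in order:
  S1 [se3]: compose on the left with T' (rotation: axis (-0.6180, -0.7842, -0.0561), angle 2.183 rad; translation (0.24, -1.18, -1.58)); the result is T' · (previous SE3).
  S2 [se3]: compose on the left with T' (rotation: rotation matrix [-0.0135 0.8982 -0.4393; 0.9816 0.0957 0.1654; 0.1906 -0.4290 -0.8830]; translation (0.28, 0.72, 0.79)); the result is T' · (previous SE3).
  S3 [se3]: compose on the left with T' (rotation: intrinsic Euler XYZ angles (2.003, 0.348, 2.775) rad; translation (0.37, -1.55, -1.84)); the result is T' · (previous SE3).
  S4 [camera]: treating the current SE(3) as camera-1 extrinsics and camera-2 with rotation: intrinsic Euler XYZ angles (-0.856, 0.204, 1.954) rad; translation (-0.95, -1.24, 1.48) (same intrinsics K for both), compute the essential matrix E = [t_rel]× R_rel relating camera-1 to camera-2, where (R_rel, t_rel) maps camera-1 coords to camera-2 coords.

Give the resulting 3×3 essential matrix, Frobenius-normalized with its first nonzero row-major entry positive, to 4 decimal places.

source (fourbar_fk): coupler pose = R=[0.9205 -0.3906 0.0000; 0.3906 0.9205 0.0000; 0.0000 0.0000 1.0000], t=(-0.6366, 0.5325, 0.0000)
after S1 (compose_se3): R=[0.3406 0.7343 -0.5872; 0.8140 0.0822 0.5750; 0.4705 -0.6738 -0.5698], t=(0.6539, -1.4270, -2.2557)
after S2 (compose_se3): R=[0.5199 0.3599 0.7747; 0.4900 0.6172 -0.6156; -0.6997 0.6996 0.1445], t=(-0.0196, 0.8522, 3.5185)
after S3 (compose_se3): R=[-0.8600 -0.2852 -0.4232; 0.5062 -0.5825 -0.6360; -0.0651 -0.7612 0.6453], t=(1.2999, -4.3062, -3.9953)
after S4 (essential): [0.3113 0.3116 -0.2588; 0.2902 -0.3855 0.4291; 0.5589 0.0979 -0.0069]

matrix = [0.3113 0.3116 -0.2588; 0.2902 -0.3855 0.4291; 0.5589 0.0979 -0.0069]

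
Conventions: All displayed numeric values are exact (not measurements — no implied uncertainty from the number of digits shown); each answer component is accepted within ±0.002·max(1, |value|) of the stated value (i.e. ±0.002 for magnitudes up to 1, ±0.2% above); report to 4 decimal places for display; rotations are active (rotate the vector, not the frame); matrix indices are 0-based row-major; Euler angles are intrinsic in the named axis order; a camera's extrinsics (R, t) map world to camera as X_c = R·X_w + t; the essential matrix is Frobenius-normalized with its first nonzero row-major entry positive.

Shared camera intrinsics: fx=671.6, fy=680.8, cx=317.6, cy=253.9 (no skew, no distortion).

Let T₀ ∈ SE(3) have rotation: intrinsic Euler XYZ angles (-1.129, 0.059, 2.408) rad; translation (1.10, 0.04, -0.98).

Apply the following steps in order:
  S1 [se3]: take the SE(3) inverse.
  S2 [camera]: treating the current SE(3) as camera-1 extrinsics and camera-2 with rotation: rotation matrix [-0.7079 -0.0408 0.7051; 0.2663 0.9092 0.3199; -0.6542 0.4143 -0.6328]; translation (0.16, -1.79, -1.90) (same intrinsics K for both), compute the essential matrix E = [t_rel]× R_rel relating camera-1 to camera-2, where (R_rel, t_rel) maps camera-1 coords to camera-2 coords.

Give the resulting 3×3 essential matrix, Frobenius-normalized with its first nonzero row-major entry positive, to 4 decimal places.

matrix = [0.4612 0.0525 -0.4322; -0.2635 0.4945 0.0848; -0.0692 -0.4772 0.2100]

after S1 (invert_se3): R=[-0.7415 0.3259 -0.5865; -0.6684 -0.2819 0.6883; 0.0590 0.9024 0.4268], t=(0.2278, 1.4211, 0.3173)
after S2 (essential): [0.4612 0.0525 -0.4322; -0.2635 0.4945 0.0848; -0.0692 -0.4772 0.2100]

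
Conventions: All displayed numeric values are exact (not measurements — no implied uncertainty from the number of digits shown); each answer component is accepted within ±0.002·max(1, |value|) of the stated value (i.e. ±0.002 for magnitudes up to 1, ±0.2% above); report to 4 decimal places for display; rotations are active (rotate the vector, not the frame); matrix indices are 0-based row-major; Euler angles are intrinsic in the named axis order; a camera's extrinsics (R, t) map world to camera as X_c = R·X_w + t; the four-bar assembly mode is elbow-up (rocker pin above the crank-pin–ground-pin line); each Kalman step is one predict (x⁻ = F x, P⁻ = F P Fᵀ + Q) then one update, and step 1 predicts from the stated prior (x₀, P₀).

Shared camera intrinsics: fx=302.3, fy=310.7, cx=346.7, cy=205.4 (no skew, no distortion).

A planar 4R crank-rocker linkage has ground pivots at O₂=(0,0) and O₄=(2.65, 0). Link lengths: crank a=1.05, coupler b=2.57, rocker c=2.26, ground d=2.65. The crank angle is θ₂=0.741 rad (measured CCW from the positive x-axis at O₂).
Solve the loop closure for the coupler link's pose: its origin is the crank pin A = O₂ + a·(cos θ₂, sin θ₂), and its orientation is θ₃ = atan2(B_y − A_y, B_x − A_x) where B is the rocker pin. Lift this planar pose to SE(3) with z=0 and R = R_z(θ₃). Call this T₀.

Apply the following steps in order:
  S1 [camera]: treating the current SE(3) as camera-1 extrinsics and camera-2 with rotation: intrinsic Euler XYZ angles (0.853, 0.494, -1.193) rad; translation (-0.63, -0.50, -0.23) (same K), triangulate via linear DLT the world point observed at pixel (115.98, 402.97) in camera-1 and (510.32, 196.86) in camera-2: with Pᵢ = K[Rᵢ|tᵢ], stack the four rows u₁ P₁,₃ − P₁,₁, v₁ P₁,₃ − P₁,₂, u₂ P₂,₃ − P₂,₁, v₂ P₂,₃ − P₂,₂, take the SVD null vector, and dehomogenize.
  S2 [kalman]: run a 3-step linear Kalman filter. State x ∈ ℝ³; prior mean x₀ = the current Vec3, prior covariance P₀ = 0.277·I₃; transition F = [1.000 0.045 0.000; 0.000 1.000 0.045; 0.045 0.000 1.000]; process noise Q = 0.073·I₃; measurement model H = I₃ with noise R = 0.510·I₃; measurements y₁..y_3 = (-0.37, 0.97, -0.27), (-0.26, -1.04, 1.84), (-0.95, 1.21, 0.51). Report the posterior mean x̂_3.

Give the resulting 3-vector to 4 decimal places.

result = (-0.7713, 0.8089, 0.9452)

source (fourbar_fk): coupler pose = R=[0.7994 -0.6008 0.0000; 0.6008 0.7994 0.0000; 0.0000 0.0000 1.0000], t=(0.7747, 0.7088, 0.0000)
after S1 (triangulate): (-1.4495, 1.6134, 1.7733)
after S2 (kf_track): (-0.7713, 0.8089, 0.9452)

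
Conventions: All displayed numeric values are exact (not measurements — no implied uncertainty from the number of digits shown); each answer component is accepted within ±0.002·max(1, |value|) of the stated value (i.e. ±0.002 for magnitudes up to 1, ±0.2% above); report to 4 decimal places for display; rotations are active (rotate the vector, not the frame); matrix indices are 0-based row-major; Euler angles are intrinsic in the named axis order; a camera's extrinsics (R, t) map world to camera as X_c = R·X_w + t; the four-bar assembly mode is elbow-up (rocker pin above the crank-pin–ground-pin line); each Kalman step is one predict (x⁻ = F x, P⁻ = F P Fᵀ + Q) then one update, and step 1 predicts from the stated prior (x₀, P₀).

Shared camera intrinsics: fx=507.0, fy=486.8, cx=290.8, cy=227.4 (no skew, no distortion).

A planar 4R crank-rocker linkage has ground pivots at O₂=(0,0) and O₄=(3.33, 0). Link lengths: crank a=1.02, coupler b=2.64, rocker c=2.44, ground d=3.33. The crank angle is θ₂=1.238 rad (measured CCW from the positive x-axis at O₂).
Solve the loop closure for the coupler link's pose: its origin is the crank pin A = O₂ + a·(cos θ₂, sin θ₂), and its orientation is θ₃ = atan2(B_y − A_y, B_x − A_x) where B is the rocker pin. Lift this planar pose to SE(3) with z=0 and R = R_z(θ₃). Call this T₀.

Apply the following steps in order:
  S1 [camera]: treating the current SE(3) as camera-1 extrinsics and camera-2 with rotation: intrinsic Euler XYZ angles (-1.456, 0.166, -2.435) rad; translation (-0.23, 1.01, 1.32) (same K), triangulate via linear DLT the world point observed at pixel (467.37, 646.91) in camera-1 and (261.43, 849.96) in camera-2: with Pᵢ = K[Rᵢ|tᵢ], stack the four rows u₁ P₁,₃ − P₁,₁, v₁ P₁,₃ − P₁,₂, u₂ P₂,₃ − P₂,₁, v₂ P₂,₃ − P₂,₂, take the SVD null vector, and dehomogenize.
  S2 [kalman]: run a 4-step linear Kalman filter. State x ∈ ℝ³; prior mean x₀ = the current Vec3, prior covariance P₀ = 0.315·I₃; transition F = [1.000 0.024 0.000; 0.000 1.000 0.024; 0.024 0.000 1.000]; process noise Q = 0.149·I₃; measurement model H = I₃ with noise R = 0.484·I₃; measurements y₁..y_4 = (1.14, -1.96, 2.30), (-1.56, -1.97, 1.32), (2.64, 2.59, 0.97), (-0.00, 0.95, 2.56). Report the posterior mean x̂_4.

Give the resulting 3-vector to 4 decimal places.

source (fourbar_fk): coupler pose = R=[0.8565 -0.5161 0.0000; 0.5161 0.8565 0.0000; 0.0000 0.0000 1.0000], t=(0.3332, 0.9640, 0.0000)
after S1 (triangulate): (0.5237, 0.3282, 1.7585)
after S2 (kf_track): (0.5813, 0.6597, 1.9149)

result = (0.5813, 0.6597, 1.9149)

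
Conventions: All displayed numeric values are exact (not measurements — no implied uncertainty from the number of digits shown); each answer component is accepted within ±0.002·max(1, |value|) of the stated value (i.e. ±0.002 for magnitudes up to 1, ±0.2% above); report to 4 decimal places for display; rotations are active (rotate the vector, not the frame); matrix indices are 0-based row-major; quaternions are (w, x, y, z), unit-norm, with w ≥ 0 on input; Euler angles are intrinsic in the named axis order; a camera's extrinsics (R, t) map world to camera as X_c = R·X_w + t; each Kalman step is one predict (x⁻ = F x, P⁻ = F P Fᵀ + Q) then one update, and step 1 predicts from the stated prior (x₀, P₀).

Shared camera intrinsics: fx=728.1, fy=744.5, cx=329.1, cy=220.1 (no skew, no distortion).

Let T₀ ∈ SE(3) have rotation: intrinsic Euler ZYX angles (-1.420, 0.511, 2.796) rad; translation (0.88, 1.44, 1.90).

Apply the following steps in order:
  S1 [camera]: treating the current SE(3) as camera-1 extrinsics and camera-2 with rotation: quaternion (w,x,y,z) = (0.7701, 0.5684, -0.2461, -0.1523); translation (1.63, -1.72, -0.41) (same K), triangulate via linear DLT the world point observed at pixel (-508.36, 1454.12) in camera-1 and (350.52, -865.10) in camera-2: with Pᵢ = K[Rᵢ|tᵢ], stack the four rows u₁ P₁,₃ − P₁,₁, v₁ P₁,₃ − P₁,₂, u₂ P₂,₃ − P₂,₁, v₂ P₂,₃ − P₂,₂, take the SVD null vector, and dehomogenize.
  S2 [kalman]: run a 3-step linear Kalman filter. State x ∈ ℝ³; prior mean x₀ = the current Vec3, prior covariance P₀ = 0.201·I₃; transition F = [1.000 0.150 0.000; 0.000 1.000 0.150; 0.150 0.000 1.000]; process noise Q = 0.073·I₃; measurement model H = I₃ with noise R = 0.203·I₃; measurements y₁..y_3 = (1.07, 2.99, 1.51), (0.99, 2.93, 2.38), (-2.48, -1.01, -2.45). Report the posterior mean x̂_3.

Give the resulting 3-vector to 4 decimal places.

result = (-0.6528, 1.0258, -0.1887)

after S1 (triangulate): (-0.6515, 1.7619, 1.7435)
after S2 (kf_track): (-0.6528, 1.0258, -0.1887)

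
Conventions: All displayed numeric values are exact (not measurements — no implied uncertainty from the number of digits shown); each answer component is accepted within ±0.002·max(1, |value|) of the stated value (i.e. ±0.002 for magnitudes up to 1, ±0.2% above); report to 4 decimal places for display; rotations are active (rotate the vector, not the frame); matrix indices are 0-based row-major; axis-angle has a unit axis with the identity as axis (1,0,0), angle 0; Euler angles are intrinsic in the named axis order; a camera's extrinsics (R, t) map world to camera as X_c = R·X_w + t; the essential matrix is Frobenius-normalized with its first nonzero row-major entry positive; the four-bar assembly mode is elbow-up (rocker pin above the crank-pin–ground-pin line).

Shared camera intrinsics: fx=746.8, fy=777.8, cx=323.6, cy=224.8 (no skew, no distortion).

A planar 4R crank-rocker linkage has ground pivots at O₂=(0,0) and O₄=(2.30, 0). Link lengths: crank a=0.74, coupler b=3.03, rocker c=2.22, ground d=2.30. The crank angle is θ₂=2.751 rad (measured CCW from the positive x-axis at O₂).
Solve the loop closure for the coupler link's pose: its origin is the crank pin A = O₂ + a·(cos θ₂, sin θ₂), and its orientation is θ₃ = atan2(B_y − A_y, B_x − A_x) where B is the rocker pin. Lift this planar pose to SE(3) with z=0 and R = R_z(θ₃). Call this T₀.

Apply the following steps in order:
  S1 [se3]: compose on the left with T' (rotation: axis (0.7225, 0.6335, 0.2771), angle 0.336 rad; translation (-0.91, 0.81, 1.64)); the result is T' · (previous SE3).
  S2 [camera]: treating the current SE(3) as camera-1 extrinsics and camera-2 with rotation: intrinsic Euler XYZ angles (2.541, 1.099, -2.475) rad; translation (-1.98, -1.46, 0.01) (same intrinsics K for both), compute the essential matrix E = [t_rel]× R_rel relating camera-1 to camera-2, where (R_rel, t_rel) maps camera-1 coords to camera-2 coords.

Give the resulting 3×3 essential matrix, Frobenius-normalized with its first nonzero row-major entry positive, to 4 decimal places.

matrix = [0.3517 0.2533 0.1614; -0.4081 -0.2893 -0.1893; 0.2047 -0.5458 0.4003]

source (fourbar_fk): coupler pose = R=[0.7899 -0.6133 0.0000; 0.6133 0.7899 0.0000; 0.0000 0.0000 1.0000], t=(-0.6843, 0.2817, 0.0000)
after S1 (compose_se3): R=[0.7284 -0.6488 0.2201; 0.6851 0.6917 -0.2284; -0.0040 0.3171 0.9484], t=(-1.5945, 1.0023, 1.8451)
after S2 (essential): [0.3517 0.2533 0.1614; -0.4081 -0.2893 -0.1893; 0.2047 -0.5458 0.4003]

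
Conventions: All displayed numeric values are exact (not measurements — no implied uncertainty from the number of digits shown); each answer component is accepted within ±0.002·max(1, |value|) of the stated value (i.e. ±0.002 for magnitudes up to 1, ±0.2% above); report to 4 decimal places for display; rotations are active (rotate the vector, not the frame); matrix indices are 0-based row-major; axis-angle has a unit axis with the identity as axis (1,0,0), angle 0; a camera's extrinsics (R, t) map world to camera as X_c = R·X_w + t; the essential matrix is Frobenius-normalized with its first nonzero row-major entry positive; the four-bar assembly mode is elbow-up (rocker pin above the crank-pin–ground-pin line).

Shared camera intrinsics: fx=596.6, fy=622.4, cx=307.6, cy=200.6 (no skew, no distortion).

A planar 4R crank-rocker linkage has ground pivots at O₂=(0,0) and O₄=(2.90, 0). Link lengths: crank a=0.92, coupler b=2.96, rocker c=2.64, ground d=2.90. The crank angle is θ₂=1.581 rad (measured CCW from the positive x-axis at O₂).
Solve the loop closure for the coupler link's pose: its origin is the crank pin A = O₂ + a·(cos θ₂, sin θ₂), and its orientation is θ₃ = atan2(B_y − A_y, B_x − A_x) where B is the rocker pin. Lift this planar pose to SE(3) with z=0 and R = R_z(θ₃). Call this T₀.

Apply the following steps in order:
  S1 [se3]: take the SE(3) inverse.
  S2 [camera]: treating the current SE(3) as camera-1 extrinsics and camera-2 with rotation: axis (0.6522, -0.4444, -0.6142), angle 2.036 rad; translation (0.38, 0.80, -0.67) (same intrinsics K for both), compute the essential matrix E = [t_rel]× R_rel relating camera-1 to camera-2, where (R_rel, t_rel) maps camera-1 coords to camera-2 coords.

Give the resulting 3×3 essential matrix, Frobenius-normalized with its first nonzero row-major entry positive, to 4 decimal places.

source (fourbar_fk): coupler pose = R=[0.8239 -0.5668 0.0000; 0.5668 0.8239 0.0000; 0.0000 0.0000 1.0000], t=(-0.0094, 0.9200, 0.0000)
after S1 (invert_se3): R=[0.8239 0.5668 0.0000; -0.5668 0.8239 0.0000; 0.0000 0.0000 1.0000], t=(-0.5137, -0.7632, 0.0000)
after S2 (essential): [0.3894 0.4153 0.0889; -0.1251 -0.3706 -0.2267; -0.4796 0.1639 0.4546]

matrix = [0.3894 0.4153 0.0889; -0.1251 -0.3706 -0.2267; -0.4796 0.1639 0.4546]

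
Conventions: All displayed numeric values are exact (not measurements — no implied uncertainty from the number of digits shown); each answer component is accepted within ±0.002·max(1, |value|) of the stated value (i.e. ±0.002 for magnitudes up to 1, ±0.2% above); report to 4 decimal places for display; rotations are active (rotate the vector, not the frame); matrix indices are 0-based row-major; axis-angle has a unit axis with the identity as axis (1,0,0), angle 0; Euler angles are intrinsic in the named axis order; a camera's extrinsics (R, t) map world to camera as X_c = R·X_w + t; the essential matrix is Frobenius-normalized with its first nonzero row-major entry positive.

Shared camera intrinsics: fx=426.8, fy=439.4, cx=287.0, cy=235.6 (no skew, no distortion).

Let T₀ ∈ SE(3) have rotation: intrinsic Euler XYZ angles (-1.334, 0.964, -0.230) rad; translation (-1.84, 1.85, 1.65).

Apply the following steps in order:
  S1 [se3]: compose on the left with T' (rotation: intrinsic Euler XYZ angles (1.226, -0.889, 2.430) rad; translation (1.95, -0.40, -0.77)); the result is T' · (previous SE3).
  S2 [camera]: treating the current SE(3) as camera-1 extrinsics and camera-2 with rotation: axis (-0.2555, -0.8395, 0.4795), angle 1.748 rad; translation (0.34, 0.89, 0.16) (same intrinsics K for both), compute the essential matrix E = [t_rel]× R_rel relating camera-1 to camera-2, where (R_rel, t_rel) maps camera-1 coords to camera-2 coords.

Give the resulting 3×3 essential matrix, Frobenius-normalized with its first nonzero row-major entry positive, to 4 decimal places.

after S1 (compose_se3): R=[0.0506 0.6879 -0.7240; 0.2258 0.6983 0.6792; 0.9729 -0.1979 -0.1200], t=(0.7857, -2.3938, -2.8194)
after S2 (essential): [0.5076 0.3164 -0.2081; -0.0244 0.3838 -0.2725; 0.4914 -0.2928 0.2227]

matrix = [0.5076 0.3164 -0.2081; -0.0244 0.3838 -0.2725; 0.4914 -0.2928 0.2227]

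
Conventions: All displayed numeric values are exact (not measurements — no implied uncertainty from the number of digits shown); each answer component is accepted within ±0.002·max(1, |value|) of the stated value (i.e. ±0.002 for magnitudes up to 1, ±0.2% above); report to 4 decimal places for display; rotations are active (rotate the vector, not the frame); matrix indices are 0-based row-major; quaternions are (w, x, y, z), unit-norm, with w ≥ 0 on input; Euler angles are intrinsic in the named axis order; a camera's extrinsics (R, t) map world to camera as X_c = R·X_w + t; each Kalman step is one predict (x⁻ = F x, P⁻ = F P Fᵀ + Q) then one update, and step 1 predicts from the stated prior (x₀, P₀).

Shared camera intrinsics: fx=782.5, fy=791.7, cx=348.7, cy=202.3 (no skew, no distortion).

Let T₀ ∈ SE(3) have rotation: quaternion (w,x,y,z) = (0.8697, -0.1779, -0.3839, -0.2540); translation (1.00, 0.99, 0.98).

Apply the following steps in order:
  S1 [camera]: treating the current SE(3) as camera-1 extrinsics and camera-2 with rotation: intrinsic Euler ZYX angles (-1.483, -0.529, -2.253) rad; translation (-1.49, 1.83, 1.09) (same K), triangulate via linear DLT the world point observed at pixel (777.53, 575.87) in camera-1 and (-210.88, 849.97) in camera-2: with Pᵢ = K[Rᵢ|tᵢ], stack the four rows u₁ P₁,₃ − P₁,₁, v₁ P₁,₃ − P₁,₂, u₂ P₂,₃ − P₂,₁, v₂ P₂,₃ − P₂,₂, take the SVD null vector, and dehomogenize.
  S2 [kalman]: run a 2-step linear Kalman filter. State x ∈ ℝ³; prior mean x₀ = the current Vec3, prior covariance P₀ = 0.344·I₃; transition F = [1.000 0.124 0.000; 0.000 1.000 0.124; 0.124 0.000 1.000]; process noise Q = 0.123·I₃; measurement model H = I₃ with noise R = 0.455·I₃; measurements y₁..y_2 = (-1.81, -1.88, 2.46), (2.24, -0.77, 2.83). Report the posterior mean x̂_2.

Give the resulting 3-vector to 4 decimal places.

result = (0.6579, -0.6807, 2.1109)

after S1 (triangulate): (0.8139, -0.1167, 0.5584)
after S2 (kf_track): (0.6579, -0.6807, 2.1109)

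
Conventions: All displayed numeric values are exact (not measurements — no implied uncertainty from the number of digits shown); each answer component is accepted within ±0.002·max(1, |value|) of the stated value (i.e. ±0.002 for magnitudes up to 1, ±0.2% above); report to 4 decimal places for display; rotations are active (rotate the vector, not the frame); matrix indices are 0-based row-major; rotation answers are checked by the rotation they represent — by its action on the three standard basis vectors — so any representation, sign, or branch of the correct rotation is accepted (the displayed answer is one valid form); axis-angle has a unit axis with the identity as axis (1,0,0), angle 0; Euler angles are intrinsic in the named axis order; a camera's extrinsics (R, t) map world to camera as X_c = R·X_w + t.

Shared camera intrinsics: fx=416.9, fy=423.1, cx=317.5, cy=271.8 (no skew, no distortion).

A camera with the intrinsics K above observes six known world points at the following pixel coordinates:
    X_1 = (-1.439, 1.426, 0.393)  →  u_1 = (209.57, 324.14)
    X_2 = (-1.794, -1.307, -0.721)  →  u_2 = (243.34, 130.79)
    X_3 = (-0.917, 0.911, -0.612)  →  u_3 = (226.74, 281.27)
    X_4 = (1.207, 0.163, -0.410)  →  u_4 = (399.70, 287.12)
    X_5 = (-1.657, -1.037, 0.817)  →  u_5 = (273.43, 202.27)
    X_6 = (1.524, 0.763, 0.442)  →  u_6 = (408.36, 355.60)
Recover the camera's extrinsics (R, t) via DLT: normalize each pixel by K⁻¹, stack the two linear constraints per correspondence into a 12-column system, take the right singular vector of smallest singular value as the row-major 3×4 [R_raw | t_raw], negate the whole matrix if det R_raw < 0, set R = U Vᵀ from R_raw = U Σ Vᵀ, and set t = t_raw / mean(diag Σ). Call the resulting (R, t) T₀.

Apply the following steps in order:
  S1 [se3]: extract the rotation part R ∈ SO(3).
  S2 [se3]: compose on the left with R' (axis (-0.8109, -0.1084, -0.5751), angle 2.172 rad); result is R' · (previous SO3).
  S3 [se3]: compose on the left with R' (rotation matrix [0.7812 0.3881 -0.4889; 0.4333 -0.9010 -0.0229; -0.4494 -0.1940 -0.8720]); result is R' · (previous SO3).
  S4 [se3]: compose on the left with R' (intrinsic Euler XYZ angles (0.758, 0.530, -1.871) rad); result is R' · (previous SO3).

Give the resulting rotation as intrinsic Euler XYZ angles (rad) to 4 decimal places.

rotation (euler_xyz) = (2.5750, -0.4322, -1.0466)

source (pnp_recover): camera pose = R=[0.8950 -0.3979 0.2014; 0.3019 0.8730 0.3830; -0.3283 -0.2820 0.9015], t=(0.1000, -0.1600, 6.0496)
after S1 (rot_of_se3): [0.8950 -0.3979 0.2014; 0.3019 0.8730 0.3830; -0.3283 -0.2820 0.9015]
after S2 (compose_so3): [0.3895 0.1689 0.9054; -0.7180 -0.5599 0.4134; 0.5768 -0.8111 -0.0968]
after S3 (compose_so3): [-0.2564 0.3112 0.9151; 0.8025 0.5962 0.0221; -0.5387 0.7400 -0.4027]
after S4 (compose_so3): [0.4545 0.7861 -0.4188; 0.6179 -0.6169 -0.4874; -0.6416 -0.0372 -0.7661]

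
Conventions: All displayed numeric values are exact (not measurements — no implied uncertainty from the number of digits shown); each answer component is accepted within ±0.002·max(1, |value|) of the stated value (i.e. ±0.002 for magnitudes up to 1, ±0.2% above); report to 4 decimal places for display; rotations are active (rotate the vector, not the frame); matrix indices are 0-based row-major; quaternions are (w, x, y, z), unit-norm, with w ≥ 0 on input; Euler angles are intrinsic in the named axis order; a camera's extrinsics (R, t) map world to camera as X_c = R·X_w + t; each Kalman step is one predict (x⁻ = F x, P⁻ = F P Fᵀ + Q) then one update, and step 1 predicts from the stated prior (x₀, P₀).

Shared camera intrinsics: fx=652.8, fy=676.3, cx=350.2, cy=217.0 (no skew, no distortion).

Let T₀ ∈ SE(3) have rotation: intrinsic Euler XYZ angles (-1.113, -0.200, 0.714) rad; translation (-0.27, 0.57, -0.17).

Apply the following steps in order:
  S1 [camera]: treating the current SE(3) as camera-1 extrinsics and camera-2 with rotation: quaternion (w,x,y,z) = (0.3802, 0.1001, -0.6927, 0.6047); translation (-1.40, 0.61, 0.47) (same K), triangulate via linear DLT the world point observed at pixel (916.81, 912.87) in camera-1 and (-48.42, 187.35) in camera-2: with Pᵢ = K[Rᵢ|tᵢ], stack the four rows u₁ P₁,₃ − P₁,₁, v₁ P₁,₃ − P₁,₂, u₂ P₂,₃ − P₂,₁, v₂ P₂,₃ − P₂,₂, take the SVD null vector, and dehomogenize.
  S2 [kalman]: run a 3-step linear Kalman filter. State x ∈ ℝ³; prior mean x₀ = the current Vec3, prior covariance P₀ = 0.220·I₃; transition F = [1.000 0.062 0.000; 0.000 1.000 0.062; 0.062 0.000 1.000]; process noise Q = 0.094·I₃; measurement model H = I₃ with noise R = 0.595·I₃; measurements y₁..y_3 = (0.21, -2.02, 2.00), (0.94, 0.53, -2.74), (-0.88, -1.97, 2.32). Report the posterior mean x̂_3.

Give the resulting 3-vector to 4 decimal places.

result = (-0.0413, -1.2026, 0.6238)

after S1 (triangulate): (0.3438, -1.3301, 0.5087)
after S2 (kf_track): (-0.0413, -1.2026, 0.6238)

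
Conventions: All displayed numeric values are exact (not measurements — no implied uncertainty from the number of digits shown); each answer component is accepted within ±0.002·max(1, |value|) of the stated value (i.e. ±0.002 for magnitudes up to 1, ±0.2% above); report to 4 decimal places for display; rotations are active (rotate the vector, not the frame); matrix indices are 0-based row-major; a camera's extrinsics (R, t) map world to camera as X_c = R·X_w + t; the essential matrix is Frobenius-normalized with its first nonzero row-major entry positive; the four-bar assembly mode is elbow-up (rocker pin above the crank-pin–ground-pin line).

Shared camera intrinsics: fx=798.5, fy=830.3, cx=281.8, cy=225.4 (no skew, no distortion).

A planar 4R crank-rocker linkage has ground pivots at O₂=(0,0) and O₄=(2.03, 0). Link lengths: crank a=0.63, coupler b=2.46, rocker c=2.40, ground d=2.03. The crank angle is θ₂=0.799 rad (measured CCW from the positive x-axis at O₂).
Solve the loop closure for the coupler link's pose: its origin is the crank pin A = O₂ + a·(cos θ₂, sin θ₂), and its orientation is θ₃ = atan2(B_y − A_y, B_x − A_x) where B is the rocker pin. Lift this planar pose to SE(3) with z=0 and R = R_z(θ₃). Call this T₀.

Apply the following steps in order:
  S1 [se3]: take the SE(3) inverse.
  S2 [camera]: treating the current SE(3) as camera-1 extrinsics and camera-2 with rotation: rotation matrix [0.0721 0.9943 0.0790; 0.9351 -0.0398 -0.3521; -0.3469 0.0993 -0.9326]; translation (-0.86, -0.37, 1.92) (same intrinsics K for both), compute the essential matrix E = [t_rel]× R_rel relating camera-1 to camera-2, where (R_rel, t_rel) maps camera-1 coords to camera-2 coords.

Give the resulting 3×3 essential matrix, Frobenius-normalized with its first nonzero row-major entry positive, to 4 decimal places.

matrix = [0.3749 -0.5320 -0.2355; -0.5557 -0.4297 0.0804; 0.0855 -0.1059 -0.0503]

source (fourbar_fk): coupler pose = R=[0.6113 -0.7914 0.0000; 0.7914 0.6113 0.0000; 0.0000 0.0000 1.0000], t=(0.4394, 0.4515, 0.0000)
after S1 (invert_se3): R=[0.6113 0.7914 0.0000; -0.7914 0.6113 -0.0000; 0.0000 0.0000 1.0000], t=(-0.6259, 0.0718, 0.0000)
after S2 (essential): [0.3749 -0.5320 -0.2355; -0.5557 -0.4297 0.0804; 0.0855 -0.1059 -0.0503]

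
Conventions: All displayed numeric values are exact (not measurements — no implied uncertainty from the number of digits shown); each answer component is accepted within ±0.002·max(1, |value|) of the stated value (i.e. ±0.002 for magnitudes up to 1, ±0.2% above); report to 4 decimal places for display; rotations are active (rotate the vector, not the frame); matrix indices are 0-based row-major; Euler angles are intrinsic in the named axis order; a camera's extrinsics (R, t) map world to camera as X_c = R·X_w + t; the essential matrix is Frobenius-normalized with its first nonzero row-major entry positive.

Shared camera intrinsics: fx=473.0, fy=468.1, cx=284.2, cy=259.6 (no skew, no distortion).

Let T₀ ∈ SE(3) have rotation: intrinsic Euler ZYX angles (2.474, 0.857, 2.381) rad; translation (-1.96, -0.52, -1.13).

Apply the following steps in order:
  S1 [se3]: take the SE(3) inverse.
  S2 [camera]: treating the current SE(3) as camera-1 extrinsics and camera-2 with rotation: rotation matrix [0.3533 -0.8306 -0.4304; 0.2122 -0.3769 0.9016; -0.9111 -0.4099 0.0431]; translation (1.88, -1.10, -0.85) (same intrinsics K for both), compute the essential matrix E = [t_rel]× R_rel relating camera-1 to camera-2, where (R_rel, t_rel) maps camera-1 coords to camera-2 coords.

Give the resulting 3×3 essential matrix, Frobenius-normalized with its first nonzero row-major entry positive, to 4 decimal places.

after S1 (invert_se3): R=[-0.5142 0.4053 -0.7559; 0.0393 0.8915 0.4513; 0.8568 0.2024 -0.4743], t=(-1.6511, 1.0506, 1.2486)
after S2 (essential): [0.0863 0.1709 0.5137; -0.1655 -0.0444 0.4739; -0.5171 -0.4214 0.0242]

matrix = [0.0863 0.1709 0.5137; -0.1655 -0.0444 0.4739; -0.5171 -0.4214 0.0242]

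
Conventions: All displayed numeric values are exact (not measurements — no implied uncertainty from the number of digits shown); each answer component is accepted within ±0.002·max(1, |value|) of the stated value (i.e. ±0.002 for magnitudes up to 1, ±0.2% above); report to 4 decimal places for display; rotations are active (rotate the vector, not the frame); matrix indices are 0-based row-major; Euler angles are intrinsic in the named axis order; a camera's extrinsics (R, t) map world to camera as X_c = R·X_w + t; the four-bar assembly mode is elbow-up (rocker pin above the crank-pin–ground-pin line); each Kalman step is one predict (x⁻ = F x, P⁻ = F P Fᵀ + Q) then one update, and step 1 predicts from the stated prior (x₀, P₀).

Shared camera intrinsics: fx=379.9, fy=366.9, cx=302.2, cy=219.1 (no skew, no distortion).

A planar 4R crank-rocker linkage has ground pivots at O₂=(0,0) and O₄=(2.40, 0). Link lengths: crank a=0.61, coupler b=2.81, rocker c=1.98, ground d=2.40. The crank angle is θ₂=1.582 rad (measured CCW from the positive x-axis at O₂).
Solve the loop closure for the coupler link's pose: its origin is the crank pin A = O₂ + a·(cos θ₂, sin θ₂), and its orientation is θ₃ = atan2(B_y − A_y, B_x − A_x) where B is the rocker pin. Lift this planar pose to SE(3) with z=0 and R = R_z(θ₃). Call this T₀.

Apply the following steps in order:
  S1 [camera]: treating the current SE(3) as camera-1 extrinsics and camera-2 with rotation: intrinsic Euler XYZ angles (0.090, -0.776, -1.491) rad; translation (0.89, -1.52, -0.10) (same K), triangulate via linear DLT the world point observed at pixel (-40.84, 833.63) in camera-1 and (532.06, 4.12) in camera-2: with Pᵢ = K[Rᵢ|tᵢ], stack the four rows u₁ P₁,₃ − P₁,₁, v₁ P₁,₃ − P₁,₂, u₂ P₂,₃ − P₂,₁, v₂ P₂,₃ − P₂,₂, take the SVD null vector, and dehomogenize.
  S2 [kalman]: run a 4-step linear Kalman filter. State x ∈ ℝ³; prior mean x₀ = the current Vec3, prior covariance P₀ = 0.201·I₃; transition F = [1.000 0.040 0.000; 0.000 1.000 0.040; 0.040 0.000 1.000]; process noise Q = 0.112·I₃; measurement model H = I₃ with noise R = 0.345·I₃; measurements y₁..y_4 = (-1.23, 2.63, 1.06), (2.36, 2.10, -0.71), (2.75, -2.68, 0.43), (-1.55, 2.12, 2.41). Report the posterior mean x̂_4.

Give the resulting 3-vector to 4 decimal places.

result = (0.2797, 0.9891, 1.2821)

source (fourbar_fk): coupler pose = R=[0.8732 -0.4874 0.0000; 0.4874 0.8732 0.0000; 0.0000 0.0000 1.0000], t=(-0.0068, 0.6100, 0.0000)
after S1 (triangulate): (-0.2544, 1.9894, 1.3273)
after S2 (kf_track): (0.2797, 0.9891, 1.2821)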